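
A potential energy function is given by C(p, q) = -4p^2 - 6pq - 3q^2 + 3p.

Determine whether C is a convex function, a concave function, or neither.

C is quadratic, so its Hessian is the constant matrix H = [[-8, -6], [-6, -6]].
det(H) = 12, tr(H) = -14.
det(H) > 0 and tr(H) < 0, so H is negative definite everywhere: concave.

concave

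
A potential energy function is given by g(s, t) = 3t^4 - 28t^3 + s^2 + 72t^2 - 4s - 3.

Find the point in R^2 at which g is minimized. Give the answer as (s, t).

(2, 0)

g(s,t) separates as P(s) + Q(t) − 3, so its minimum is min P + min Q − 3.
P'(s) = 2s - 4 vanishes at s ∈ {2}; Q'(t) = 12t(t - 4)(t - 3) vanishes at t ∈ {0, 3, 4}.
Local minima of P (where P''>0): P(2)=-4. Local minima of Q: Q(0)=0, Q(4)=128.
So the global minimum of g is P(2) + Q(0) − 3 = -4 + 0 − 3 = -7, attained at (2, 0).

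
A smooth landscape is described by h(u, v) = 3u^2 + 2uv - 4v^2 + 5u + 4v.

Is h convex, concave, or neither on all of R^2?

h is quadratic, so its Hessian is the constant matrix H = [[6, 2], [2, -8]].
det(H) = -52, tr(H) = -2.
det(H) < 0, so H is indefinite: neither convex nor concave.

neither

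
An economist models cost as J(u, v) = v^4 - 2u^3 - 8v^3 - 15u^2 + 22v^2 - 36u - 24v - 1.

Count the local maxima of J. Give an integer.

1

J separates as a function of u plus a function of v, so ∇J=0 decouples.
∂J/∂u = -6(u + 2)(u + 3) = 0 at u ∈ {-3, -2}; ∂J/∂v = 4(v - 3)(v - 2)(v - 1) = 0 at v ∈ {1, 2, 3}.
The Hessian is diagonal: diag(J_uu, J_vv). Second derivatives: J_uu(-3)=6, J_uu(-2)=-6; J_vv(1)=8, J_vv(2)=-4, J_vv(3)=8.
Local maxima occur where both diagonal entries negative: (-2, 2). Count: 1.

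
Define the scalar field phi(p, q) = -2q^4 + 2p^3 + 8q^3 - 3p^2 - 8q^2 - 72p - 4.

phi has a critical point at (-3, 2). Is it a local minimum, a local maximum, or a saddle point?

The mixed partial ∂²phi/∂p∂q is 0, so the Hessian at any point is diag(phi_pp, phi_qq) = diag(6(2p - 1), 8(-3q^2 + 6q - 2)).
At (-3, 2): H = diag(-42, -16).
Both eigenvalues are negative, so H is negative definite: a local maximum.

local maximum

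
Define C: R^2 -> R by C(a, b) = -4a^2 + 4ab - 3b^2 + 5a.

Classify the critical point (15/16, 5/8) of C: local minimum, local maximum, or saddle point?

local maximum

The Hessian of C is constant: H = [[-8, 4], [4, -6]].
det(H) = (-8)·(-6) − 4² = 32.
det(H) > 0 and tr(H) = -14 < 0, so H is negative definite and the point is a local maximum.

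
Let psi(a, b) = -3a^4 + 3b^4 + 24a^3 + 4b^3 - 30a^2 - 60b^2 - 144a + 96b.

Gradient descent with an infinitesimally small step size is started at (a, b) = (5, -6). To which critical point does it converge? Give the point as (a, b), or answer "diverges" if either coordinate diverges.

psi is separable, so gradient descent decouples: a follows -∂psi/∂a, b follows -∂psi/∂b.
∂psi/∂a = -12(a - 4)(a - 3)(a + 1); at a=5 this is -144, so a increases.
∂psi/∂b = 12(b - 2)(b - 1)(b + 4); at b=-6 this is -1344, so b increases.
The a-coordinate has no critical point in that direction and runs off to infinity.

diverges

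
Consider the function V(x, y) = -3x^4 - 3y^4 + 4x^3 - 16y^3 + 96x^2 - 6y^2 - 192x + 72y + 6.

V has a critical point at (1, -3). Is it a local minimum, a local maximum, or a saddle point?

saddle point

The mixed partial ∂²V/∂x∂y is 0, so the Hessian at any point is diag(V_xx, V_yy) = diag(12(-3x^2 + 2x + 16), -12(3y^2 + 8y + 1)).
At (1, -3): H = diag(180, -48).
The eigenvalues have opposite signs, so H is indefinite: a saddle point.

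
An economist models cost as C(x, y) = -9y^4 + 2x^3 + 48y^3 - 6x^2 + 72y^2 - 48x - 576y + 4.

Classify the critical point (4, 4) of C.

saddle point

The mixed partial ∂²C/∂x∂y is 0, so the Hessian at any point is diag(C_xx, C_yy) = diag(12(x - 1), 36(-3y^2 + 8y + 4)).
At (4, 4): H = diag(36, -432).
The eigenvalues have opposite signs, so H is indefinite: a saddle point.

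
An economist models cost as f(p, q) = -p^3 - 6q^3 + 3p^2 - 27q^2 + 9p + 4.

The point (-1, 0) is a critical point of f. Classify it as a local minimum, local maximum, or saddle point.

The mixed partial ∂²f/∂p∂q is 0, so the Hessian at any point is diag(f_pp, f_qq) = diag(6(-p + 1), -18(2q + 3)).
At (-1, 0): H = diag(12, -54).
The eigenvalues have opposite signs, so H is indefinite: a saddle point.

saddle point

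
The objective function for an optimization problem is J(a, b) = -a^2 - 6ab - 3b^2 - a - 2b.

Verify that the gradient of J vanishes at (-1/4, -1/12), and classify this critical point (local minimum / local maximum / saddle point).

saddle point

∇J = (-2a - 6b - 1, -6a - 6b - 2); substituting (-1/4, -1/12) gives ∇J = (0, 0), so (-1/4, -1/12) is indeed a critical point.
The Hessian of J is constant: H = [[-2, -6], [-6, -6]].
det(H) = (-2)·(-6) − (-6)² = -24.
Since det(H) < 0, H is indefinite and the critical point is a saddle point.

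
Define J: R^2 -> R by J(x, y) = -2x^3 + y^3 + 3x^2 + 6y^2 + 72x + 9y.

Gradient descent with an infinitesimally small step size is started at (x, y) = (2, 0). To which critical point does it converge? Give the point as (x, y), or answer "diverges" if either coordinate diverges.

(-3, -1)

J is separable, so gradient descent decouples: x follows -∂J/∂x, y follows -∂J/∂y.
∂J/∂x = -6(x - 4)(x + 3); at x=2 this is 60, so x decreases.
∂J/∂y = 3(y + 1)(y + 3); at y=0 this is 9, so y decreases.
x converges to its nearest critical value -3 (a local min of the x-part); y converges to -1. The iterate converges to (-3, -1).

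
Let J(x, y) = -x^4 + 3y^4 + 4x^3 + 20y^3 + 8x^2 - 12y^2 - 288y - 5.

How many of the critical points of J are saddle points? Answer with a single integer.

J separates as a function of x plus a function of y, so ∇J=0 decouples.
∂J/∂x = -4x(x - 4)(x + 1) = 0 at x ∈ {-1, 0, 4}; ∂J/∂y = 12(y - 2)(y + 3)(y + 4) = 0 at y ∈ {-4, -3, 2}.
The Hessian is diagonal: diag(J_xx, J_yy). Second derivatives: J_xx(-1)=-20, J_xx(0)=16, J_xx(4)=-80; J_yy(-4)=72, J_yy(-3)=-60, J_yy(2)=360.
Saddle points occur where the two diagonal entries have opposite signs: (-1, -4), (-1, 2), (0, -3), (4, -4), (4, 2). Count: 5.

5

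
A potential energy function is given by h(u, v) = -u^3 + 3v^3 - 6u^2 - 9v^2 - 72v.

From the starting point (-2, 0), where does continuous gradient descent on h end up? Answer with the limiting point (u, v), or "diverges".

h is separable, so gradient descent decouples: u follows -∂h/∂u, v follows -∂h/∂v.
∂h/∂u = -3u(u + 4); at u=-2 this is 12, so u decreases.
∂h/∂v = 9(v - 4)(v + 2); at v=0 this is -72, so v increases.
u converges to its nearest critical value -4 (a local min of the u-part); v converges to 4. The iterate converges to (-4, 4).

(-4, 4)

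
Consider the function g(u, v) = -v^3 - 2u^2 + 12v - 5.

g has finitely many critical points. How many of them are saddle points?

g separates as a function of u plus a function of v, so ∇g=0 decouples.
∂g/∂u = -4u = 0 at u ∈ {0}; ∂g/∂v = -3(v - 2)(v + 2) = 0 at v ∈ {-2, 2}.
The Hessian is diagonal: diag(g_uu, g_vv). Second derivatives: g_uu(0)=-4; g_vv(-2)=12, g_vv(2)=-12.
Saddle points occur where the two diagonal entries have opposite signs: (0, -2). Count: 1.

1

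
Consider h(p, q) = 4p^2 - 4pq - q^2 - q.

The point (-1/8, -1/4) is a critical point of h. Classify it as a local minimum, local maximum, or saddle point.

saddle point

The Hessian of h is constant: H = [[8, -4], [-4, -2]].
det(H) = 8·(-2) − (-4)² = -32.
Since det(H) < 0, H is indefinite and the critical point is a saddle point.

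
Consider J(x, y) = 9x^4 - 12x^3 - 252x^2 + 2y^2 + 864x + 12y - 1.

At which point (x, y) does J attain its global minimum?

(-4, -3)

J(x,y) separates as P(x) + Q(y) − 1, so its minimum is min P + min Q − 1.
P'(x) = 36(x - 3)(x - 2)(x + 4) vanishes at x ∈ {-4, 2, 3}; Q'(y) = 4y + 12 vanishes at y ∈ {-3}.
Local minima of P (where P''>0): P(-4)=-4416, P(3)=729. Local minima of Q: Q(-3)=-18.
So the global minimum of J is P(-4) + Q(-3) − 1 = -4416 − 18 − 1 = -4435, attained at (-4, -3).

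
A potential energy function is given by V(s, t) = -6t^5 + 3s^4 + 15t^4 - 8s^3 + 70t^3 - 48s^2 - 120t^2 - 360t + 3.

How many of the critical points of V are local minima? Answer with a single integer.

4

V separates as a function of s plus a function of t, so ∇V=0 decouples.
∂V/∂s = 12s(s - 4)(s + 2) = 0 at s ∈ {-2, 0, 4}; ∂V/∂t = -30(t - 3)(t - 2)(t + 1)(t + 2) = 0 at t ∈ {-2, -1, 2, 3}.
The Hessian is diagonal: diag(V_ss, V_tt). Second derivatives: V_ss(-2)=144, V_ss(0)=-96, V_ss(4)=288; V_tt(-2)=600, V_tt(-1)=-360, V_tt(2)=360, V_tt(3)=-600.
Local minima occur where both diagonal entries positive: (-2, -2), (-2, 2), (4, -2), (4, 2). Count: 4.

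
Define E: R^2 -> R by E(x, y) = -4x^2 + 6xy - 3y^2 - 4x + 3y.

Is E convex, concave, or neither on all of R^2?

concave

E is quadratic, so its Hessian is the constant matrix H = [[-8, 6], [6, -6]].
det(H) = 12, tr(H) = -14.
det(H) > 0 and tr(H) < 0, so H is negative definite everywhere: concave.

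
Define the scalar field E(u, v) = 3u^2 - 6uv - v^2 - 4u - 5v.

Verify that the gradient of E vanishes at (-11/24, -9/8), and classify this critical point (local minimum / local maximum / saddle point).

∇E = (6u - 6v - 4, -6u - 2v - 5); substituting (-11/24, -9/8) gives ∇E = (0, 0), so (-11/24, -9/8) is indeed a critical point.
The Hessian of E is constant: H = [[6, -6], [-6, -2]].
det(H) = 6·(-2) − (-6)² = -48.
Since det(H) < 0, H is indefinite and the critical point is a saddle point.

saddle point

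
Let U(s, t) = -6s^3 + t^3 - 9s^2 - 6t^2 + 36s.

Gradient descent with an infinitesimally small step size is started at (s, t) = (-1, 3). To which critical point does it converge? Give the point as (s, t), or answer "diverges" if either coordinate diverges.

U is separable, so gradient descent decouples: s follows -∂U/∂s, t follows -∂U/∂t.
∂U/∂s = -18(s - 1)(s + 2); at s=-1 this is 36, so s decreases.
∂U/∂t = 3t(t - 4); at t=3 this is -9, so t increases.
s converges to its nearest critical value -2 (a local min of the s-part); t converges to 4. The iterate converges to (-2, 4).

(-2, 4)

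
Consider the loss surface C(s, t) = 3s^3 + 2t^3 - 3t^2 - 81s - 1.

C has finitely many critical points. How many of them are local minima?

C separates as a function of s plus a function of t, so ∇C=0 decouples.
∂C/∂s = 9(s - 3)(s + 3) = 0 at s ∈ {-3, 3}; ∂C/∂t = 6t(t - 1) = 0 at t ∈ {0, 1}.
The Hessian is diagonal: diag(C_ss, C_tt). Second derivatives: C_ss(-3)=-54, C_ss(3)=54; C_tt(0)=-6, C_tt(1)=6.
Local minima occur where both diagonal entries positive: (3, 1). Count: 1.

1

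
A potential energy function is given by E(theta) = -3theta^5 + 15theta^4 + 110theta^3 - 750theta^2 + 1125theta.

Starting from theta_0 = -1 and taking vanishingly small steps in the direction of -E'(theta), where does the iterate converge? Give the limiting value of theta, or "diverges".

E'(theta) = -15(theta - 5)(theta - 3)(theta - 1)(theta + 5), so E'(-1) = 2880.
Gradient descent moves in the -E' direction, i.e. theta is decreasing.
The nearest critical point in that direction is theta = -5, where E'' = 7200 > 0 (a local minimum). The iterate converges there.

-5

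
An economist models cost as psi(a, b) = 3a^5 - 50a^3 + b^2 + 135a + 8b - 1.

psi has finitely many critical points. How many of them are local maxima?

psi separates as a function of a plus a function of b, so ∇psi=0 decouples.
∂psi/∂a = 15(a - 3)(a - 1)(a + 1)(a + 3) = 0 at a ∈ {-3, -1, 1, 3}; ∂psi/∂b = 2(b + 4) = 0 at b ∈ {-4}.
The Hessian is diagonal: diag(psi_aa, psi_bb). Second derivatives: psi_aa(-3)=-720, psi_aa(-1)=240, psi_aa(1)=-240, psi_aa(3)=720; psi_bb(-4)=2.
Local maxima occur where both diagonal entries negative: none. Count: 0.

0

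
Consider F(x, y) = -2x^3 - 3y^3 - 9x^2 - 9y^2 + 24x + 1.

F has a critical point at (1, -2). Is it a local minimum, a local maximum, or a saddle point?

saddle point

The mixed partial ∂²F/∂x∂y is 0, so the Hessian at any point is diag(F_xx, F_yy) = diag(-6(2x + 3), -18(y + 1)).
At (1, -2): H = diag(-30, 18).
The eigenvalues have opposite signs, so H is indefinite: a saddle point.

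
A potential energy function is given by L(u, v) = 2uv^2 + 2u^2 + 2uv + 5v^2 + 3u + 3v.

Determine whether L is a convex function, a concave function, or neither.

The term 2uv^2 is cubic, so the Hessian is not constant.
∂²L/∂v² = 4u + 10, which takes both signs as u varies (negative for sufficiently negative u). A diagonal entry of the Hessian changing sign means the Hessian is neither positive- nor negative-semidefinite on all of R^2.

neither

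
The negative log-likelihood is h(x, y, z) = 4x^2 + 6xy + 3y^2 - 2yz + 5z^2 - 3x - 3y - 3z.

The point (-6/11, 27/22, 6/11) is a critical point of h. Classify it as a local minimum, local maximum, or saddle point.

The Hessian is constant: H = [[8, 6, 0], [6, 6, -2], [0, -2, 10]].
Leading principal minors: Δ₁ = 8, Δ₂ = 12, Δ₃ = 88.
All leading minors are positive, so H is positive definite: a local minimum.

local minimum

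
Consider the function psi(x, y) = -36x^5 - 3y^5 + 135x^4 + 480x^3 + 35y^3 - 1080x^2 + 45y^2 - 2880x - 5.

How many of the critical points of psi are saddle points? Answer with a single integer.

8

psi separates as a function of x plus a function of y, so ∇psi=0 decouples.
∂psi/∂x = -180(x - 4)(x - 2)(x + 1)(x + 2) = 0 at x ∈ {-2, -1, 2, 4}; ∂psi/∂y = -15y(y - 3)(y + 1)(y + 2) = 0 at y ∈ {-2, -1, 0, 3}.
The Hessian is diagonal: diag(psi_xx, psi_yy). Second derivatives: psi_xx(-2)=4320, psi_xx(-1)=-2700, psi_xx(2)=4320, psi_xx(4)=-10800; psi_yy(-2)=150, psi_yy(-1)=-60, psi_yy(0)=90, psi_yy(3)=-900.
Saddle points occur where the two diagonal entries have opposite signs: (-2, -1), (-2, 3), (-1, -2), (-1, 0), (2, -1), (2, 3), (4, -2), (4, 0). Count: 8.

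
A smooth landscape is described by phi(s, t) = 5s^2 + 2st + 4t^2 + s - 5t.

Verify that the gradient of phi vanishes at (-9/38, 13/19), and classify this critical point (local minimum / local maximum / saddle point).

local minimum

∇phi = (10s + 2t + 1, 2s + 8t - 5); substituting (-9/38, 13/19) gives ∇phi = (0, 0), so (-9/38, 13/19) is indeed a critical point.
The Hessian of phi is constant: H = [[10, 2], [2, 8]].
det(H) = 10·8 − 2² = 76.
det(H) > 0 and tr(H) = 18 > 0, so H is positive definite and the point is a local minimum.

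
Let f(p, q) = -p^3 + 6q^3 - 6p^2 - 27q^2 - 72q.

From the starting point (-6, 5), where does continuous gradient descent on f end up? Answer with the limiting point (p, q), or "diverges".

f is separable, so gradient descent decouples: p follows -∂f/∂p, q follows -∂f/∂q.
∂f/∂p = -3p(p + 4); at p=-6 this is -36, so p increases.
∂f/∂q = 18(q - 4)(q + 1); at q=5 this is 108, so q decreases.
p converges to its nearest critical value -4 (a local min of the p-part); q converges to 4. The iterate converges to (-4, 4).

(-4, 4)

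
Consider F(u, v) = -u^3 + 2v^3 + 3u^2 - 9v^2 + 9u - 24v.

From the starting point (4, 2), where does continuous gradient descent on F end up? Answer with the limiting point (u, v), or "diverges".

F is separable, so gradient descent decouples: u follows -∂F/∂u, v follows -∂F/∂v.
∂F/∂u = -3(u - 3)(u + 1); at u=4 this is -15, so u increases.
∂F/∂v = 6(v - 4)(v + 1); at v=2 this is -36, so v increases.
The u-coordinate has no critical point in that direction and runs off to infinity.

diverges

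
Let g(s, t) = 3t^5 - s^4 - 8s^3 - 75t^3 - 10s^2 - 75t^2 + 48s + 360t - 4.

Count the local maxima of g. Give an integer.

4

g separates as a function of s plus a function of t, so ∇g=0 decouples.
∂g/∂s = -4(s - 1)(s + 3)(s + 4) = 0 at s ∈ {-4, -3, 1}; ∂g/∂t = 15(t - 4)(t - 1)(t + 2)(t + 3) = 0 at t ∈ {-3, -2, 1, 4}.
The Hessian is diagonal: diag(g_ss, g_tt). Second derivatives: g_ss(-4)=-20, g_ss(-3)=16, g_ss(1)=-80; g_tt(-3)=-420, g_tt(-2)=270, g_tt(1)=-540, g_tt(4)=1890.
Local maxima occur where both diagonal entries negative: (-4, -3), (-4, 1), (1, -3), (1, 1). Count: 4.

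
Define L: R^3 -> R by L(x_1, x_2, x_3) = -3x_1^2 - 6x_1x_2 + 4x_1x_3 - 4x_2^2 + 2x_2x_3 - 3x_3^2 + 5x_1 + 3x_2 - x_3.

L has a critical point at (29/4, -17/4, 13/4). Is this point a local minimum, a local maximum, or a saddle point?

local maximum

The Hessian is constant: H = [[-6, -6, 4], [-6, -8, 2], [4, 2, -6]].
Leading principal minors: Δ₁ = -6, Δ₂ = 12, Δ₃ = -16.
The minors alternate sign starting negative (−, +, −), so H is negative definite: a local maximum.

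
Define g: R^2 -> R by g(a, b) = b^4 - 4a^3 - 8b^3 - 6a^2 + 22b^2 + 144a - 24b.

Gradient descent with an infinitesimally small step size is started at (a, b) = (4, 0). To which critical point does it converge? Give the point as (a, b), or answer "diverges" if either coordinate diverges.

g is separable, so gradient descent decouples: a follows -∂g/∂a, b follows -∂g/∂b.
∂g/∂a = -12(a - 3)(a + 4); at a=4 this is -96, so a increases.
∂g/∂b = 4(b - 3)(b - 2)(b - 1); at b=0 this is -24, so b increases.
The a-coordinate has no critical point in that direction and runs off to infinity.

diverges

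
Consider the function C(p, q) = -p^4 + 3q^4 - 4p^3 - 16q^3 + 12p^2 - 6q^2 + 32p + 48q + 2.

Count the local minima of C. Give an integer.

2

C separates as a function of p plus a function of q, so ∇C=0 decouples.
∂C/∂p = -4(p - 2)(p + 1)(p + 4) = 0 at p ∈ {-4, -1, 2}; ∂C/∂q = 12(q - 4)(q - 1)(q + 1) = 0 at q ∈ {-1, 1, 4}.
The Hessian is diagonal: diag(C_pp, C_qq). Second derivatives: C_pp(-4)=-72, C_pp(-1)=36, C_pp(2)=-72; C_qq(-1)=120, C_qq(1)=-72, C_qq(4)=180.
Local minima occur where both diagonal entries positive: (-1, -1), (-1, 4). Count: 2.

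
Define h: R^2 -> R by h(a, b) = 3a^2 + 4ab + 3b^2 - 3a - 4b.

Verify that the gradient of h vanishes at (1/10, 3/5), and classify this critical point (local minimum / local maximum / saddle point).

local minimum

∇h = (6a + 4b - 3, 4a + 6b - 4); substituting (1/10, 3/5) gives ∇h = (0, 0), so (1/10, 3/5) is indeed a critical point.
The Hessian of h is constant: H = [[6, 4], [4, 6]].
det(H) = 6·6 − 4² = 20.
det(H) > 0 and tr(H) = 12 > 0, so H is positive definite and the point is a local minimum.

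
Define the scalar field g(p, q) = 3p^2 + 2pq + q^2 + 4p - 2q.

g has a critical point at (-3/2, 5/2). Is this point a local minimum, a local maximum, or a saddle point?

The Hessian of g is constant: H = [[6, 2], [2, 2]].
det(H) = 6·2 − 2² = 8.
det(H) > 0 and tr(H) = 8 > 0, so H is positive definite and the point is a local minimum.

local minimum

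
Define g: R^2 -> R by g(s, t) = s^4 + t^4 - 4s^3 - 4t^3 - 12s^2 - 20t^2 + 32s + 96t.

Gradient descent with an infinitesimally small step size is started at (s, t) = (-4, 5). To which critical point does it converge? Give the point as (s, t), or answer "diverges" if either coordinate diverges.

g is separable, so gradient descent decouples: s follows -∂g/∂s, t follows -∂g/∂t.
∂g/∂s = 4(s - 4)(s - 1)(s + 2); at s=-4 this is -320, so s increases.
∂g/∂t = 4(t - 4)(t - 2)(t + 3); at t=5 this is 96, so t decreases.
s converges to its nearest critical value -2 (a local min of the s-part); t converges to 4. The iterate converges to (-2, 4).

(-2, 4)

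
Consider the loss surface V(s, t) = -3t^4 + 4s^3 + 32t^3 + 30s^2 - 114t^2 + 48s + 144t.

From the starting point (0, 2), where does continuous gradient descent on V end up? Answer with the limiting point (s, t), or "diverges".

V is separable, so gradient descent decouples: s follows -∂V/∂s, t follows -∂V/∂t.
∂V/∂s = 12(s + 1)(s + 4); at s=0 this is 48, so s decreases.
∂V/∂t = -12(t - 4)(t - 3)(t - 1); at t=2 this is -24, so t increases.
s converges to its nearest critical value -1 (a local min of the s-part); t converges to 3. The iterate converges to (-1, 3).

(-1, 3)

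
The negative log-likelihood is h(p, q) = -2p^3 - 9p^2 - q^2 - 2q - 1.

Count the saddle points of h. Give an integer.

1

h separates as a function of p plus a function of q, so ∇h=0 decouples.
∂h/∂p = -6p(p + 3) = 0 at p ∈ {-3, 0}; ∂h/∂q = -2(q + 1) = 0 at q ∈ {-1}.
The Hessian is diagonal: diag(h_pp, h_qq). Second derivatives: h_pp(-3)=18, h_pp(0)=-18; h_qq(-1)=-2.
Saddle points occur where the two diagonal entries have opposite signs: (-3, -1). Count: 1.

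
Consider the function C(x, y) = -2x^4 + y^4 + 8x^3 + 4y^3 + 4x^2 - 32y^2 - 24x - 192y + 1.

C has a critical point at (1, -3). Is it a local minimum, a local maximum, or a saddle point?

The mixed partial ∂²C/∂x∂y is 0, so the Hessian at any point is diag(C_xx, C_yy) = diag(8(-3x^2 + 6x + 1), 4(3y^2 + 6y - 16)).
At (1, -3): H = diag(32, -28).
The eigenvalues have opposite signs, so H is indefinite: a saddle point.

saddle point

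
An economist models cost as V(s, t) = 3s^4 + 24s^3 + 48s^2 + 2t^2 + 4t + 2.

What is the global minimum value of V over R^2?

V(s,t) separates as P(s) + Q(t) + 2, so its minimum is min P + min Q + 2.
P'(s) = 12s(s + 2)(s + 4) vanishes at s ∈ {-4, -2, 0}; Q'(t) = 4(t + 1) vanishes at t ∈ {-1}.
Local minima of P (where P''>0): P(-4)=0, P(0)=0. Local minima of Q: Q(-1)=-2.
So the global minimum of V is P(-4) + Q(-1) + 2 = 0 − 2 + 2 = 0, attained at (-4, -1).

0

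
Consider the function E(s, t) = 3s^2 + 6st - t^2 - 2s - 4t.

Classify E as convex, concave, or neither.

neither

E is quadratic, so its Hessian is the constant matrix H = [[6, 6], [6, -2]].
det(H) = -48, tr(H) = 4.
det(H) < 0, so H is indefinite: neither convex nor concave.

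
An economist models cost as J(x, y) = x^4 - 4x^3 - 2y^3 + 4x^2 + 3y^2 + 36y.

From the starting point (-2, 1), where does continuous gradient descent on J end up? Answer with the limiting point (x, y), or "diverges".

J is separable, so gradient descent decouples: x follows -∂J/∂x, y follows -∂J/∂y.
∂J/∂x = 4x(x - 2)(x - 1); at x=-2 this is -96, so x increases.
∂J/∂y = -6(y - 3)(y + 2); at y=1 this is 36, so y decreases.
x converges to its nearest critical value 0 (a local min of the x-part); y converges to -2. The iterate converges to (0, -2).

(0, -2)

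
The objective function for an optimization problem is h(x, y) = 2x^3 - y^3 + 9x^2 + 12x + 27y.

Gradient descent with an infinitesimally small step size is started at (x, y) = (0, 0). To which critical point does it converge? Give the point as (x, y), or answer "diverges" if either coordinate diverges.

(-1, -3)

h is separable, so gradient descent decouples: x follows -∂h/∂x, y follows -∂h/∂y.
∂h/∂x = 6(x + 1)(x + 2); at x=0 this is 12, so x decreases.
∂h/∂y = -3(y - 3)(y + 3); at y=0 this is 27, so y decreases.
x converges to its nearest critical value -1 (a local min of the x-part); y converges to -3. The iterate converges to (-1, -3).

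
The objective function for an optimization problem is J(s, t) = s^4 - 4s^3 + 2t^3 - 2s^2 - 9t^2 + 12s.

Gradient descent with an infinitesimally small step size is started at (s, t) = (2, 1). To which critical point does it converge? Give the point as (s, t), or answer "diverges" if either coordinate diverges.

J is separable, so gradient descent decouples: s follows -∂J/∂s, t follows -∂J/∂t.
∂J/∂s = 4(s - 3)(s - 1)(s + 1); at s=2 this is -12, so s increases.
∂J/∂t = 6t(t - 3); at t=1 this is -12, so t increases.
s converges to its nearest critical value 3 (a local min of the s-part); t converges to 3. The iterate converges to (3, 3).

(3, 3)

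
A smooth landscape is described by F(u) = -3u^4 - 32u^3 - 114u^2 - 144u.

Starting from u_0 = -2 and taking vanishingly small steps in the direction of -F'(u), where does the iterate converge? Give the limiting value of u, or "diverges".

-3

F'(u) = -12(u + 1)(u + 3)(u + 4), so F'(-2) = 24.
Gradient descent moves in the -F' direction, i.e. u is decreasing.
The nearest critical point in that direction is u = -3, where F'' = 24 > 0 (a local minimum). The iterate converges there.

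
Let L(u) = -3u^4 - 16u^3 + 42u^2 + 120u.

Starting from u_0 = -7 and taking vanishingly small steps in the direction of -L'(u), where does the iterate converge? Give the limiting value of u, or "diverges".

diverges

L'(u) = -12(u - 2)(u + 1)(u + 5), so L'(-7) = 1296.
Gradient descent moves in the -L' direction, i.e. u is decreasing.
There is no critical point below u=-7, and L' keeps the same sign, so the iterate runs off to −∞.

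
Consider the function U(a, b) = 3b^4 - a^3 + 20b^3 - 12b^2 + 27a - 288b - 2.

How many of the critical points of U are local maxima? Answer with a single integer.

1

U separates as a function of a plus a function of b, so ∇U=0 decouples.
∂U/∂a = -3(a - 3)(a + 3) = 0 at a ∈ {-3, 3}; ∂U/∂b = 12(b - 2)(b + 3)(b + 4) = 0 at b ∈ {-4, -3, 2}.
The Hessian is diagonal: diag(U_aa, U_bb). Second derivatives: U_aa(-3)=18, U_aa(3)=-18; U_bb(-4)=72, U_bb(-3)=-60, U_bb(2)=360.
Local maxima occur where both diagonal entries negative: (3, -3). Count: 1.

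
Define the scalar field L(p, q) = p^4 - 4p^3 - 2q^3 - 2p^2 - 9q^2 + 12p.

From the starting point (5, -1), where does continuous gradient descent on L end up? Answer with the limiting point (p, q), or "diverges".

(3, -3)

L is separable, so gradient descent decouples: p follows -∂L/∂p, q follows -∂L/∂q.
∂L/∂p = 4(p - 3)(p - 1)(p + 1); at p=5 this is 192, so p decreases.
∂L/∂q = -6q(q + 3); at q=-1 this is 12, so q decreases.
p converges to its nearest critical value 3 (a local min of the p-part); q converges to -3. The iterate converges to (3, -3).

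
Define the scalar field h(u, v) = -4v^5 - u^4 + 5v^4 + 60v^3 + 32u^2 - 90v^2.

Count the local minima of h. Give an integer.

h separates as a function of u plus a function of v, so ∇h=0 decouples.
∂h/∂u = -4u(u - 4)(u + 4) = 0 at u ∈ {-4, 0, 4}; ∂h/∂v = -20v(v - 3)(v - 1)(v + 3) = 0 at v ∈ {-3, 0, 1, 3}.
The Hessian is diagonal: diag(h_uu, h_vv). Second derivatives: h_uu(-4)=-128, h_uu(0)=64, h_uu(4)=-128; h_vv(-3)=1440, h_vv(0)=-180, h_vv(1)=160, h_vv(3)=-720.
Local minima occur where both diagonal entries positive: (0, -3), (0, 1). Count: 2.

2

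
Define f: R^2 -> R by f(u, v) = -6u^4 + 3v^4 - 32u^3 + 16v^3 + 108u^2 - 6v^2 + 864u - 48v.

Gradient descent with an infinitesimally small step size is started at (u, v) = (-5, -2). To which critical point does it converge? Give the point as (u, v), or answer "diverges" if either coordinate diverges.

diverges

f is separable, so gradient descent decouples: u follows -∂f/∂u, v follows -∂f/∂v.
∂f/∂u = -24(u - 3)(u + 3)(u + 4); at u=-5 this is 384, so u decreases.
∂f/∂v = 12(v - 1)(v + 1)(v + 4); at v=-2 this is 72, so v decreases.
The u-coordinate has no critical point in that direction and runs off to infinity.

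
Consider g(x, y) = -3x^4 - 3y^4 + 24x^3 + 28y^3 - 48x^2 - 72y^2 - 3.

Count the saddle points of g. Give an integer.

g separates as a function of x plus a function of y, so ∇g=0 decouples.
∂g/∂x = -12x(x - 4)(x - 2) = 0 at x ∈ {0, 2, 4}; ∂g/∂y = -12y(y - 4)(y - 3) = 0 at y ∈ {0, 3, 4}.
The Hessian is diagonal: diag(g_xx, g_yy). Second derivatives: g_xx(0)=-96, g_xx(2)=48, g_xx(4)=-96; g_yy(0)=-144, g_yy(3)=36, g_yy(4)=-48.
Saddle points occur where the two diagonal entries have opposite signs: (0, 3), (2, 0), (2, 4), (4, 3). Count: 4.

4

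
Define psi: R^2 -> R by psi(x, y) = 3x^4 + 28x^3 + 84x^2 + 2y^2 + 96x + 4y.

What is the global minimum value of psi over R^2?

psi(x,y) separates as P(x) + Q(y), so its minimum is min P + min Q.
P'(x) = 12(x + 1)(x + 2)(x + 4) vanishes at x ∈ {-4, -2, -1}; Q'(y) = 4y + 4 vanishes at y ∈ {-1}.
Local minima of P (where P''>0): P(-4)=-64, P(-1)=-37. Local minima of Q: Q(-1)=-2.
So the global minimum of psi is P(-4) + Q(-1) = -64 − 2 = -66, attained at (-4, -1).

-66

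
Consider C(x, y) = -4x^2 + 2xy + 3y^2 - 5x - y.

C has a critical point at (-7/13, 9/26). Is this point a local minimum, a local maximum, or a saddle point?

The Hessian of C is constant: H = [[-8, 2], [2, 6]].
det(H) = (-8)·6 − 2² = -52.
Since det(H) < 0, H is indefinite and the critical point is a saddle point.

saddle point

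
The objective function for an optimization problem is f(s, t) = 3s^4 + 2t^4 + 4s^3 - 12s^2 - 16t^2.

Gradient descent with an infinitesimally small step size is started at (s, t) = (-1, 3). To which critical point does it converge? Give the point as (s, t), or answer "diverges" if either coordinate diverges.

f is separable, so gradient descent decouples: s follows -∂f/∂s, t follows -∂f/∂t.
∂f/∂s = 12s(s - 1)(s + 2); at s=-1 this is 24, so s decreases.
∂f/∂t = 8t(t - 2)(t + 2); at t=3 this is 120, so t decreases.
s converges to its nearest critical value -2 (a local min of the s-part); t converges to 2. The iterate converges to (-2, 2).

(-2, 2)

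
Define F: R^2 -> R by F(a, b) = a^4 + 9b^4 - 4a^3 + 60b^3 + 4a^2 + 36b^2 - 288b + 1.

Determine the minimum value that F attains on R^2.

F(a,b) separates as P(a) + Q(b) + 1, so its minimum is min P + min Q + 1.
P'(a) = 4a(a - 2)(a - 1) vanishes at a ∈ {0, 1, 2}; Q'(b) = 36(b - 1)(b + 2)(b + 4) vanishes at b ∈ {-4, -2, 1}.
Local minima of P (where P''>0): P(0)=0, P(2)=0. Local minima of Q: Q(-4)=192, Q(1)=-183.
So the global minimum of F is P(0) + Q(1) + 1 = 0 − 183 + 1 = -182, attained at (0, 1).

-182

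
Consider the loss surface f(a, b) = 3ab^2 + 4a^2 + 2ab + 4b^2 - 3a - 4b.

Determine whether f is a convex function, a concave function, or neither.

The term 3ab^2 is cubic, so the Hessian is not constant.
∂²f/∂b² = 6a + 8, which takes both signs as a varies (negative for sufficiently negative a). A diagonal entry of the Hessian changing sign means the Hessian is neither positive- nor negative-semidefinite on all of R^2.

neither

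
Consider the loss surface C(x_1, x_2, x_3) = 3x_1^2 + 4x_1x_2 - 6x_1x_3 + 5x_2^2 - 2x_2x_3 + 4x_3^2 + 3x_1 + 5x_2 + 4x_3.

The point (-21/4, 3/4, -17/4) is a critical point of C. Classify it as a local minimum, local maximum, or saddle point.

The Hessian is constant: H = [[6, 4, -6], [4, 10, -2], [-6, -2, 8]].
Leading principal minors: Δ₁ = 6, Δ₂ = 44, Δ₃ = 64.
All leading minors are positive, so H is positive definite: a local minimum.

local minimum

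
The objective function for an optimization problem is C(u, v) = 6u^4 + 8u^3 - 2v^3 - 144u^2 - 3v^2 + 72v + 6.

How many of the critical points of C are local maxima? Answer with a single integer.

1

C separates as a function of u plus a function of v, so ∇C=0 decouples.
∂C/∂u = 24u(u - 3)(u + 4) = 0 at u ∈ {-4, 0, 3}; ∂C/∂v = -6(v - 3)(v + 4) = 0 at v ∈ {-4, 3}.
The Hessian is diagonal: diag(C_uu, C_vv). Second derivatives: C_uu(-4)=672, C_uu(0)=-288, C_uu(3)=504; C_vv(-4)=42, C_vv(3)=-42.
Local maxima occur where both diagonal entries negative: (0, 3). Count: 1.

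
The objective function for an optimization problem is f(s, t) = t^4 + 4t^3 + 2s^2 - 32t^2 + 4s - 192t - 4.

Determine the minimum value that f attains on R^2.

f(s,t) separates as P(s) + Q(t) − 4, so its minimum is min P + min Q − 4.
P'(s) = 4s + 4 vanishes at s ∈ {-1}; Q'(t) = 4(t - 4)(t + 3)(t + 4) vanishes at t ∈ {-4, -3, 4}.
Local minima of P (where P''>0): P(-1)=-2. Local minima of Q: Q(-4)=256, Q(4)=-768.
So the global minimum of f is P(-1) + Q(4) − 4 = -2 − 768 − 4 = -774, attained at (-1, 4).

-774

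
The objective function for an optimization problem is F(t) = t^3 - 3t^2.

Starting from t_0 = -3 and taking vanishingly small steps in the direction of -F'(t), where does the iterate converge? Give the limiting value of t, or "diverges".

F'(t) = 3t(t - 2), so F'(-3) = 45.
Gradient descent moves in the -F' direction, i.e. t is decreasing.
There is no critical point below t=-3, and F' keeps the same sign, so the iterate runs off to −∞.

diverges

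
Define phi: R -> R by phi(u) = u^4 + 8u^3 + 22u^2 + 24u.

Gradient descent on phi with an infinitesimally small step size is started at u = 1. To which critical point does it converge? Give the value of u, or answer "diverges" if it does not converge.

-1

phi'(u) = 4(u + 1)(u + 2)(u + 3), so phi'(1) = 96.
Gradient descent moves in the -phi' direction, i.e. u is decreasing.
The nearest critical point in that direction is u = -1, where phi'' = 8 > 0 (a local minimum). The iterate converges there.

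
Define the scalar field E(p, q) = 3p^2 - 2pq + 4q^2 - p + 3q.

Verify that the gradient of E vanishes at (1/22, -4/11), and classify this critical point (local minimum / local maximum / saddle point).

∇E = (6p - 2q - 1, -2p + 8q + 3); substituting (1/22, -4/11) gives ∇E = (0, 0), so (1/22, -4/11) is indeed a critical point.
The Hessian of E is constant: H = [[6, -2], [-2, 8]].
det(H) = 6·8 − (-2)² = 44.
det(H) > 0 and tr(H) = 14 > 0, so H is positive definite and the point is a local minimum.

local minimum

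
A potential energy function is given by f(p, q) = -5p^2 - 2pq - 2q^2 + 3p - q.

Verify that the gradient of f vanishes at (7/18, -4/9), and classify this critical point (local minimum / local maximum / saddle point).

∇f = (-10p - 2q + 3, -2p - 4q - 1); substituting (7/18, -4/9) gives ∇f = (0, 0), so (7/18, -4/9) is indeed a critical point.
The Hessian of f is constant: H = [[-10, -2], [-2, -4]].
det(H) = (-10)·(-4) − (-2)² = 36.
det(H) > 0 and tr(H) = -14 < 0, so H is negative definite and the point is a local maximum.

local maximum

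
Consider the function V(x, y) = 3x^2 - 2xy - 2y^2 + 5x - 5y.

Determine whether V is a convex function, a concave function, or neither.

neither

V is quadratic, so its Hessian is the constant matrix H = [[6, -2], [-2, -4]].
det(H) = -28, tr(H) = 2.
det(H) < 0, so H is indefinite: neither convex nor concave.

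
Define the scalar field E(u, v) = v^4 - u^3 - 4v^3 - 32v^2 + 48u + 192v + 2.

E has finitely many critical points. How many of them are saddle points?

3

E separates as a function of u plus a function of v, so ∇E=0 decouples.
∂E/∂u = -3(u - 4)(u + 4) = 0 at u ∈ {-4, 4}; ∂E/∂v = 4(v - 4)(v - 3)(v + 4) = 0 at v ∈ {-4, 3, 4}.
The Hessian is diagonal: diag(E_uu, E_vv). Second derivatives: E_uu(-4)=24, E_uu(4)=-24; E_vv(-4)=224, E_vv(3)=-28, E_vv(4)=32.
Saddle points occur where the two diagonal entries have opposite signs: (-4, 3), (4, -4), (4, 4). Count: 3.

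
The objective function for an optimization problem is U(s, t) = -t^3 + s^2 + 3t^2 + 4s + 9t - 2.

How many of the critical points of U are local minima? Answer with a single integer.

1

U separates as a function of s plus a function of t, so ∇U=0 decouples.
∂U/∂s = 2(s + 2) = 0 at s ∈ {-2}; ∂U/∂t = -3(t - 3)(t + 1) = 0 at t ∈ {-1, 3}.
The Hessian is diagonal: diag(U_ss, U_tt). Second derivatives: U_ss(-2)=2; U_tt(-1)=12, U_tt(3)=-12.
Local minima occur where both diagonal entries positive: (-2, -1). Count: 1.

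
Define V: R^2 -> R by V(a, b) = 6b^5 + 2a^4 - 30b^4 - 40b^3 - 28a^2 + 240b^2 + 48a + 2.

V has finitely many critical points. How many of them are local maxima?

V separates as a function of a plus a function of b, so ∇V=0 decouples.
∂V/∂a = 8(a - 2)(a - 1)(a + 3) = 0 at a ∈ {-3, 1, 2}; ∂V/∂b = 30b(b - 4)(b - 2)(b + 2) = 0 at b ∈ {-2, 0, 2, 4}.
The Hessian is diagonal: diag(V_aa, V_bb). Second derivatives: V_aa(-3)=160, V_aa(1)=-32, V_aa(2)=40; V_bb(-2)=-1440, V_bb(0)=480, V_bb(2)=-480, V_bb(4)=1440.
Local maxima occur where both diagonal entries negative: (1, -2), (1, 2). Count: 2.

2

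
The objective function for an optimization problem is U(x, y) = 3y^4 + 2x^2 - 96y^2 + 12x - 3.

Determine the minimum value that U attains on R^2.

-789

U(x,y) separates as P(x) + Q(y) − 3, so its minimum is min P + min Q − 3.
P'(x) = 4x + 12 vanishes at x ∈ {-3}; Q'(y) = 12y(y - 4)(y + 4) vanishes at y ∈ {-4, 0, 4}.
Local minima of P (where P''>0): P(-3)=-18. Local minima of Q: Q(-4)=-768, Q(4)=-768.
So the global minimum of U is P(-3) + Q(-4) − 3 = -18 − 768 − 3 = -789, attained at (-3, -4).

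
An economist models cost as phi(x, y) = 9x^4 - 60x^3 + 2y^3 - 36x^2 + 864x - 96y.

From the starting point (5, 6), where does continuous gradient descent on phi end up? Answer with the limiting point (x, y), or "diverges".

phi is separable, so gradient descent decouples: x follows -∂phi/∂x, y follows -∂phi/∂y.
∂phi/∂x = 36(x - 4)(x - 3)(x + 2); at x=5 this is 504, so x decreases.
∂phi/∂y = 6(y - 4)(y + 4); at y=6 this is 120, so y decreases.
x converges to its nearest critical value 4 (a local min of the x-part); y converges to 4. The iterate converges to (4, 4).

(4, 4)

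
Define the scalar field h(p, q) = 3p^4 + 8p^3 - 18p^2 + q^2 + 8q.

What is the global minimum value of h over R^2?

-151

h(p,q) separates as A(p) + B(q), so its minimum is min A + min B.
A'(p) = 12p(p - 1)(p + 3) vanishes at p ∈ {-3, 0, 1}; B'(q) = 2q + 8 vanishes at q ∈ {-4}.
Local minima of A (where A''>0): A(-3)=-135, A(1)=-7. Local minima of B: B(-4)=-16.
So the global minimum of h is A(-3) + B(-4) = -135 − 16 = -151, attained at (-3, -4).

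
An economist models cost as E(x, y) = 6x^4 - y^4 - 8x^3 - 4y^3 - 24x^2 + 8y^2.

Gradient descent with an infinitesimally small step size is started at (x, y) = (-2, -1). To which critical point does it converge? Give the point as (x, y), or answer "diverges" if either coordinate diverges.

E is separable, so gradient descent decouples: x follows -∂E/∂x, y follows -∂E/∂y.
∂E/∂x = 24x(x - 2)(x + 1); at x=-2 this is -192, so x increases.
∂E/∂y = -4y(y - 1)(y + 4); at y=-1 this is -24, so y increases.
x converges to its nearest critical value -1 (a local min of the x-part); y converges to 0. The iterate converges to (-1, 0).

(-1, 0)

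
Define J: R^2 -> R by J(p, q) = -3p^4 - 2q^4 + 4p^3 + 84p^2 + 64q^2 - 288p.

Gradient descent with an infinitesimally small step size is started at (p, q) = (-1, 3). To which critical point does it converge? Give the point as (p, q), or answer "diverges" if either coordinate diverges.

(2, 0)

J is separable, so gradient descent decouples: p follows -∂J/∂p, q follows -∂J/∂q.
∂J/∂p = -12(p - 3)(p - 2)(p + 4); at p=-1 this is -432, so p increases.
∂J/∂q = -8q(q - 4)(q + 4); at q=3 this is 168, so q decreases.
p converges to its nearest critical value 2 (a local min of the p-part); q converges to 0. The iterate converges to (2, 0).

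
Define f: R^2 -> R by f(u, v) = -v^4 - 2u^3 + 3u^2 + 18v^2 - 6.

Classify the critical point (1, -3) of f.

The mixed partial ∂²f/∂u∂v is 0, so the Hessian at any point is diag(f_uu, f_vv) = diag(6(-2u + 1), 12(-v^2 + 3)).
At (1, -3): H = diag(-6, -72).
Both eigenvalues are negative, so H is negative definite: a local maximum.

local maximum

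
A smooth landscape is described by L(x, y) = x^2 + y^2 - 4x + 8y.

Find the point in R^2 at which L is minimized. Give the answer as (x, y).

L(x,y) separates as P(x) + Q(y), so its minimum is min P + min Q.
P'(x) = 2x - 4 vanishes at x ∈ {2}; Q'(y) = 2y + 8 vanishes at y ∈ {-4}.
Local minima of P (where P''>0): P(2)=-4. Local minima of Q: Q(-4)=-16.
So the global minimum of L is P(2) + Q(-4) = -4 − 16 = -20, attained at (2, -4).

(2, -4)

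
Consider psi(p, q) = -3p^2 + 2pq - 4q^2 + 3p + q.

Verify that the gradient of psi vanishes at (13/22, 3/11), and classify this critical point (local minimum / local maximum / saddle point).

local maximum

∇psi = (-6p + 2q + 3, 2p - 8q + 1); substituting (13/22, 3/11) gives ∇psi = (0, 0), so (13/22, 3/11) is indeed a critical point.
The Hessian of psi is constant: H = [[-6, 2], [2, -8]].
det(H) = (-6)·(-8) − 2² = 44.
det(H) > 0 and tr(H) = -14 < 0, so H is negative definite and the point is a local maximum.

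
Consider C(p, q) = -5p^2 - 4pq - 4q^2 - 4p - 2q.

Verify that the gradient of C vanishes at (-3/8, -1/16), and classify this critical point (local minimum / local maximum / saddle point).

local maximum

∇C = (-10p - 4q - 4, -4p - 8q - 2); substituting (-3/8, -1/16) gives ∇C = (0, 0), so (-3/8, -1/16) is indeed a critical point.
The Hessian of C is constant: H = [[-10, -4], [-4, -8]].
det(H) = (-10)·(-8) − (-4)² = 64.
det(H) > 0 and tr(H) = -18 < 0, so H is negative definite and the point is a local maximum.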